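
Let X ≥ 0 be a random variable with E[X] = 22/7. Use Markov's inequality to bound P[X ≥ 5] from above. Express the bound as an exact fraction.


μ = E[X] = 22/7, a = 5.
Markov: P[X ≥ 5] ≤ μ/a = (22/7)/5 = 22/35.
Numerically: ≈ 0.629.
(Since a = 5 > μ = 3.143, the bound 22/35 is < 1 and informative.)

P[X ≥ 5] ≤ 22/35 ≈ 0.629.


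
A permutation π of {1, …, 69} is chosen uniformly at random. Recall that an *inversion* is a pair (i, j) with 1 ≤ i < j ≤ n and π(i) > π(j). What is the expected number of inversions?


Write X = Σ X_I over the C(69, 2) = 2346 pairs i < j, with X_I the indicator of one inversion.
There are 2346 indicators.
For each fixed pair i < j, the values π(i) and π(j) are two distinct elements of {1, …, 69} in uniformly random order; by symmetry P[π(i) > π(j)] = 1/2.
By linearity: E[X] = 2346 · (1/2) = C(69, 2) · (1/2) = 2346/2 = 1173 ≈ 1173.000000.

E[X] = 1173 = 1173.000000.


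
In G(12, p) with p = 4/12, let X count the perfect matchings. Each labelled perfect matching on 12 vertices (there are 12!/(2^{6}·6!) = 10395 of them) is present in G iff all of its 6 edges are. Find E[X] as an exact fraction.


K_12 has 12!/(2^{6}·6!) = 10395 labelled perfect matchings.
For each such perfect matching H, let X_H = 1 if all 6 edges of H are present in G. Then P[X_H = 1] = p^{6} = (1/3)^{6} = 1/729.
Summing the indicators: E[X] = Σ_H E[X_H] = 10395 · p^{6} = 10395 · 1/729 = 385/27.
Numerically: E[X] ≈ 14.3.

E[X] = 10395 · (1/3)^{6} = 385/27 ≈ 14.3.


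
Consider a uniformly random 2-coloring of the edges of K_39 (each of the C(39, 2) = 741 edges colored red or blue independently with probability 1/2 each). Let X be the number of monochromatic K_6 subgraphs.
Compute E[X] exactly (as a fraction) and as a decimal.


Let X = Σ_S X_S over the C(39, 6) = 3262623 subsets S of size 6, where X_S = 1 if the K_6 on S is monochromatic.
For a fixed S, the K_6 on S has C(6, 2) = 15 edges. P[all 15 edges red] = (1/2)^15, and likewise for blue, so P[monochromatic] = 2·(1/2)^15 = 2^{1 − 15} = 1/16384.
Summing: E[X] = C(39, 6) · 2^{1 − 15} = 3262623 · 1/16384 = 3262623/16384.
Numerically: E[X] ≈ 199.134705.

E[X] = C(39,6)·2^(1−C(6,2)) = 3262623/16384 ≈ 199.134705.


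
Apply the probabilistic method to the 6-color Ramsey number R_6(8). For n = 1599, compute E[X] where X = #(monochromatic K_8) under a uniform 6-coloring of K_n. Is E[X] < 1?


E[X] = C(1599, 8) · 6^{1 − 28} = 1041478627524184359081 · 6^{−27} = 1041478627524184359081/1023490369077469249536.
As a reduced fraction: E[X] = 38573282500895717003/37907050706572935168 ≈ 1.017575.
Is E[X] < 1? NO.
Since E[X] ≥ 1, the first-moment bound is inconclusive at n = 1599; it does NOT by itself certify R_6(8) > 1599.

E[X] = 38573282500895717003/37907050706572935168 ≈ 1.017575; E[X] ≥ 1; first-moment method inconclusive here.


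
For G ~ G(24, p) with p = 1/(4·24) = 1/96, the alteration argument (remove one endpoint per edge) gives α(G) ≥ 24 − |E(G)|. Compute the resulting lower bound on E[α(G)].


E[|E(G)|] = C(24, 2)·p = 276 · (1/96) = 23/8.
E[α(G)] ≥ n − E[|E(G)|] = 24 − 23/8 = 169/8.
Numerically: ≈ 21.1250.
(This is only a lower bound; the true E[α(G)] may be larger.)

E[α(G)] ≥ 169/8 ≈ 21.1250.


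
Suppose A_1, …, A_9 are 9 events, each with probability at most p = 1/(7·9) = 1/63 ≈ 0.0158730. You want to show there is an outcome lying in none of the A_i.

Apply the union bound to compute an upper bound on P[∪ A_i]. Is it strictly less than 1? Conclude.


Union bound: P[∪_{i=1}^{9} A_i] ≤ Σ_i P[A_i] ≤ 9·p = 9·(1/63) = 1/7.
Numerically: 1/7 ≈ 0.1428571.
Is 1/7 < 1? YES.
Since P[∪ A_i] ≤ 1/7 < 1, the complement has P[∩ A_i^c] ≥ 1 − 1/7 = 6/7 > 0, so some outcome avoids every A_i.

9·p = 1/7 ≈ 0.1428571; existence CERTIFIED by the union bound.


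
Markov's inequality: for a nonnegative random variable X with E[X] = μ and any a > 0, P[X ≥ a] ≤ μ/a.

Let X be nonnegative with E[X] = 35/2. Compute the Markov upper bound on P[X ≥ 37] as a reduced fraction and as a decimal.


μ = E[X] = 35/2, a = 37.
Markov: P[X ≥ 37] ≤ μ/a = (35/2)/37 = 35/74.
Numerically: ≈ 0.473.
(Since a = 37 > μ = 17.500, the bound 35/74 is < 1 and informative.)

P[X ≥ 37] ≤ 35/74 ≈ 0.473.


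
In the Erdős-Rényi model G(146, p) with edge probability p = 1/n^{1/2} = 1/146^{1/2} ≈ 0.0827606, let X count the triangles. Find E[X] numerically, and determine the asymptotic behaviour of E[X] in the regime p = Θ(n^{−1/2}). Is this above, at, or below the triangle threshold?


Number of potential triangles: C(146, 3) = 508080.
Each occurs with probability p³ ≈ (0.0827606)³ ≈ 5.66853348e-04.
By linearity: E[X] = C(146, 3)·p³ ≈ 508080 · 5.66853348e-04 ≈ 288.006849.
Since α = 1/2 < 1, p = c/n^{1/2} ≫ 1/n is above the triangle threshold p ~ 1/n. Asymptotically E[X] ~ (c³/6)·n^{3(1−α)} = (1³/6)·n^{1.5} → ∞; triangles are abundant w.h.p.

E[X] ≈ 288.006849; in regime p = Θ(1/n^{1/2}) E[X] diverges (above the triangle threshold p ~ 1/n).


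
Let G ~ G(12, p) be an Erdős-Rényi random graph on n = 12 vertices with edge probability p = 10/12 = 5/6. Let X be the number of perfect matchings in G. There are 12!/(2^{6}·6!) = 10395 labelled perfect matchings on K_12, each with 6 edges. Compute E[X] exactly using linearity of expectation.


K_12 has 12!/(2^{6}·6!) = 10395 labelled perfect matchings.
For each such perfect matching H, let X_H = 1 if all 6 edges of H are present in G. Then P[X_H = 1] = p^{6} = (5/6)^{6} = 15625/46656.
By linearity: E[X] = Σ_H E[X_H] = 10395 · p^{6} = 10395 · 15625/46656 = 6015625/1728.
Numerically: E[X] ≈ 3481.26.

E[X] = 10395 · (5/6)^{6} = 6015625/1728 ≈ 3481.26.


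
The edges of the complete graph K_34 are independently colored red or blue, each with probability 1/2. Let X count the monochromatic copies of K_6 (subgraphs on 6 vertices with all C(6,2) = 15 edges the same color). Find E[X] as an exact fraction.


Let X = Σ_S X_S over the C(34, 6) = 1344904 subsets S of size 6, where X_S = 1 if the K_6 on S is monochromatic.
For a fixed S, the K_6 on S has C(6, 2) = 15 edges. P[all 15 edges red] = (1/2)^15, and likewise for blue, so P[monochromatic] = 2·(1/2)^15 = 2^{1 − 15} = 1/16384.
By linearity: E[X] = C(34, 6) · 2^{1 − 15} = 1344904 · 1/16384 = 168113/2048.
Numerically: E[X] ≈ 82.086426.

E[X] = C(34,6)·2^(1−C(6,2)) = 168113/2048 ≈ 82.086426.


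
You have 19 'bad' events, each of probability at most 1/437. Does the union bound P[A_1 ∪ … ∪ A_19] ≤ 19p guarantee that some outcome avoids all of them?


Union bound: P[∪_{i=1}^{19} A_i] ≤ Σ_i P[A_i] ≤ 19·p = 19·(1/437) = 1/23.
Numerically: 1/23 ≈ 0.043478.
Is 1/23 < 1? YES.
Since P[∪ A_i] ≤ 1/23 < 1, the complement has P[∩ A_i^c] ≥ 1 − 1/23 = 22/23 > 0, so some outcome avoids every A_i.

19·p = 1/23 ≈ 0.043478; existence CERTIFIED by the union bound.


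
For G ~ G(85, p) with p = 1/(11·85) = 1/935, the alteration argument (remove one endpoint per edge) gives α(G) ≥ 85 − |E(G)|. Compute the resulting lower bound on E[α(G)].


E[|E(G)|] = C(85, 2)·p = 3570 · (1/935) = 42/11.
E[α(G)] ≥ n − E[|E(G)|] = 85 − 42/11 = 893/11.
Numerically: ≈ 81.1818.
(This is only a lower bound; the true E[α(G)] may be larger.)

E[α(G)] ≥ 893/11 ≈ 81.1818.


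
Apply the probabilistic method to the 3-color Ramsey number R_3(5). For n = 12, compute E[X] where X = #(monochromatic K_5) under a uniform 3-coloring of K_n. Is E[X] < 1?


E[X] = C(12, 5) · 3^{1 − 10} = 792 · 3^{−9} = 792/19683.
As a reduced fraction: E[X] = 88/2187 ≈ 0.040.
Is E[X] < 1? YES.
Since E[X] < 1, there exists a 3-coloring of K_{12} with no monochromatic K_5; hence R_3(5) > 12.

E[X] = 88/2187 ≈ 0.040; E[X] < 1, so R_3(5) > 12.


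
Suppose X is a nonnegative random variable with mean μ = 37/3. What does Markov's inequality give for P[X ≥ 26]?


μ = E[X] = 37/3, a = 26.
Markov: P[X ≥ 26] ≤ μ/a = (37/3)/26 = 37/78.
Numerically: ≈ 0.474.
(Since a = 26 > μ = 12.333, the bound 37/78 is < 1 and informative.)

P[X ≥ 26] ≤ 37/78 ≈ 0.474.


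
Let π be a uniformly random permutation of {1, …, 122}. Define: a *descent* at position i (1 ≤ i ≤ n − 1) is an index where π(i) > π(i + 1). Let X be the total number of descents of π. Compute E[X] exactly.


Write X = Σ X_I over i = 1, …, 121, with X_I the indicator of one descent.
There are 121 indicators.
For each fixed i, the pair (π(i), π(i+1)) is a uniformly random ordered pair of distinct values from {1, …, 122}; by symmetry P[π(i) > π(i+1)] = 1/2.
By linearity: E[X] = 121 · (1/2) = (122 − 1) · (1/2) = 121/2 ≈ 60.50000.

E[X] = 121/2 = 60.50000.


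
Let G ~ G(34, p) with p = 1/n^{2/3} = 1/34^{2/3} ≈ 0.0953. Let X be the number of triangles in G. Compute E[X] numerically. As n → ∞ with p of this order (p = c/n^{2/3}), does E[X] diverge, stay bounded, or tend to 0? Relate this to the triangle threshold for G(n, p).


Number of potential triangles: C(34, 3) = 5984.
Each occurs with probability p³ ≈ (0.0953)³ ≈ 8.65052e-04.
By linearity: E[X] = C(34, 3)·p³ ≈ 5984 · 8.65052e-04 ≈ 5.176.
Since α = 2/3 < 1, p = c/n^{2/3} ≫ 1/n is above the triangle threshold p ~ 1/n. Asymptotically E[X] ~ (c³/6)·n^{3(1−α)} = (1³/6)·n^{1} → ∞; triangles are abundant w.h.p.

E[X] ≈ 5.176; in regime p = Θ(1/n^{2/3}) E[X] diverges (above the triangle threshold p ~ 1/n).


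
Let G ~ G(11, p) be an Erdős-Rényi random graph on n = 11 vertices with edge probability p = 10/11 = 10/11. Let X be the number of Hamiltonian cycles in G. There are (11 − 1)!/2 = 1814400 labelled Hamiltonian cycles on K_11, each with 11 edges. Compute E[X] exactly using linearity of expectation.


K_11 has (11 − 1)!/2 = 1814400 labelled Hamiltonian cycles.
For each such Hamiltonian cycle H, let X_H = 1 if all 11 edges of H are present in G. Then P[X_H = 1] = p^{11} = (10/11)^{11} = 100000000000/285311670611.
By linearity of expectation: E[X] = Σ_H E[X_H] = 1814400 · p^{11} = 1814400 · 100000000000/285311670611 = 181440000000000000/285311670611.
Numerically: E[X] ≈ 6.36e+05.

E[X] = 1814400 · (10/11)^{11} = 181440000000000000/285311670611 ≈ 6.36e+05.


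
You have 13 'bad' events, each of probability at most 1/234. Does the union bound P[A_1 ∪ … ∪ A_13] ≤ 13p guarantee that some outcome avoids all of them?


Union bound: P[∪_{i=1}^{13} A_i] ≤ Σ_i P[A_i] ≤ 13·p = 13·(1/234) = 1/18.
Numerically: 1/18 ≈ 0.05556.
Is 1/18 < 1? YES.
Since P[∪ A_i] ≤ 1/18 < 1, the complement has P[∩ A_i^c] ≥ 1 − 1/18 = 17/18 > 0, so some outcome avoids every A_i.

13·p = 1/18 ≈ 0.05556; existence CERTIFIED by the union bound.


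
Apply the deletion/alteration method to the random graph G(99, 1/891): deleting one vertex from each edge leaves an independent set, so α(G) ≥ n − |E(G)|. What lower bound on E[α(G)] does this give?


E[|E(G)|] = C(99, 2)·p = 4851 · (1/891) = 49/9.
E[α(G)] ≥ n − E[|E(G)|] = 99 − 49/9 = 842/9.
Numerically: ≈ 93.556.
(This is only a lower bound; the true E[α(G)] may be larger.)

E[α(G)] ≥ 842/9 ≈ 93.556.


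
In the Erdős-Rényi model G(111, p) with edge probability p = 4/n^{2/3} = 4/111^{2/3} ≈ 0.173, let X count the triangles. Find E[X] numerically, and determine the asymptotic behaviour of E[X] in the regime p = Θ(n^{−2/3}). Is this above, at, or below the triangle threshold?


Number of potential triangles: C(111, 3) = 221815.
Each occurs with probability p³ ≈ (0.173)³ ≈ 5.19438e-03.
By linearity: E[X] = C(111, 3)·p³ ≈ 221815 · 5.19438e-03 ≈ 1152.192.
Since α = 2/3 < 1, p = c/n^{2/3} ≫ 1/n is above the triangle threshold p ~ 1/n. Asymptotically E[X] ~ (c³/6)·n^{3(1−α)} = (4³/6)·n^{1} → ∞; triangles are abundant w.h.p.

E[X] ≈ 1152.192; in regime p = Θ(1/n^{2/3}) E[X] diverges (above the triangle threshold p ~ 1/n).


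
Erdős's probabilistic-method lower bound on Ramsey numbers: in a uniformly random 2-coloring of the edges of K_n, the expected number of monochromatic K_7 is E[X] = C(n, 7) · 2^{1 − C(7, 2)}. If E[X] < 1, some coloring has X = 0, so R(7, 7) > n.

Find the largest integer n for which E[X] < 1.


We need C(n, 7) · 2^{1 − 21} < 1, i.e. C(n, 7) < 2^{21 − 1} = 1048576.
Check values of n near the boundary:
  n = 22: C(22, 7) = 170544; 170544 < 1048576? YES
  n = 23: C(23, 7) = 245157; 245157 < 1048576? YES
  n = 24: C(24, 7) = 346104; 346104 < 1048576? YES
  n = 25: C(25, 7) = 480700; 480700 < 1048576? YES
  n = 26: C(26, 7) = 657800; 657800 < 1048576? YES
  n = 27: C(27, 7) = 888030; 888030 < 1048576? YES
  n = 28: C(28, 7) = 1184040; 1184040 < 1048576? NO
The largest n with C(n, 7) < 1048576 is n = 27 (where E[X] = 444015/524288 ≈ 0.847). Hence R(7, 7) > 27, i.e. R(7, 7) ≥ 28.

Largest n = 27; hence R(7, 7) > 27.


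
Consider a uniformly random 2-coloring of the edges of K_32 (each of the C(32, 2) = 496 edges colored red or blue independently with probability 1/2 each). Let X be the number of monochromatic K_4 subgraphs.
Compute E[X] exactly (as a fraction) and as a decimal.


Let X = Σ_S X_S over the C(32, 4) = 35960 subsets S of size 4, where X_S = 1 if the K_4 on S is monochromatic.
For a fixed S, the K_4 on S has C(4, 2) = 6 edges. P[all 6 edges red] = (1/2)^6, and likewise for blue, so P[monochromatic] = 2·(1/2)^6 = 2^{1 − 6} = 1/32.
By linearity: E[X] = C(32, 4) · 2^{1 − 6} = 35960 · 1/32 = 4495/4.
Numerically: E[X] ≈ 1123.750000.

E[X] = C(32,4)·2^(1−C(4,2)) = 4495/4 ≈ 1123.750000.


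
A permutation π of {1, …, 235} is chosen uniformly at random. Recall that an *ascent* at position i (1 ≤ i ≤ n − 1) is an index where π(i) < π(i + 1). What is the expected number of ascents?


Write X = Σ X_I over i = 1, …, 234, with X_I the indicator of one ascent.
There are 234 indicators.
For each fixed i, the pair (π(i), π(i+1)) is a uniformly random ordered pair of distinct values from {1, …, 235}; by symmetry P[π(i) < π(i+1)] = 1/2.
By linearity: E[X] = 234 · (1/2) = (235 − 1) · (1/2) = 117 ≈ 117.000000.

E[X] = 117 = 117.000000.


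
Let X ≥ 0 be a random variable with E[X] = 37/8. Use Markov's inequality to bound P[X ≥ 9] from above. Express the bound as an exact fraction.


μ = E[X] = 37/8, a = 9.
Markov: P[X ≥ 9] ≤ μ/a = (37/8)/9 = 37/72.
Numerically: ≈ 0.51389.
(Since a = 9 > μ = 4.62500, the bound 37/72 is < 1 and informative.)

P[X ≥ 9] ≤ 37/72 ≈ 0.51389.


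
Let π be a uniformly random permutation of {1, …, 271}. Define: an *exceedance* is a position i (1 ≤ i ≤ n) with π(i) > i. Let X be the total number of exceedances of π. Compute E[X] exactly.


Write X = Σ_{i=1}^{271} X_i, where X_i = 1_{π(i) > i}.
For each fixed i, π(i) is uniform over {1, …, 271} (marginal of a uniform permutation), so P[π(i) > i] = (n − i)/n. Summing: Σ_{i=1}^{271} (n − i)/n = (0 + 1 + … + 270)/271 = 271(271 − 1)/(2·271) = (271 − 1)/2.
Hence E[X] = Σ_{i=1}^{271} (271 − i)/271 = 135 ≈ 135.000000.

E[X] = 135 = 135.000000.


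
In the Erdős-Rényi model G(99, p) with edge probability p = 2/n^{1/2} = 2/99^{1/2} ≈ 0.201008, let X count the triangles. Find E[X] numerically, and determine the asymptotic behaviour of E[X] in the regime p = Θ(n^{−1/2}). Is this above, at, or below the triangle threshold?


Number of potential triangles: C(99, 3) = 156849.
Each occurs with probability p³ ≈ (0.201008)³ ≈ 8.12151770e-03.
By linearity: E[X] = C(99, 3)·p³ ≈ 156849 · 8.12151770e-03 ≈ 1273.851930.
Since α = 1/2 < 1, p = c/n^{1/2} ≫ 1/n is above the triangle threshold p ~ 1/n. Asymptotically E[X] ~ (c³/6)·n^{3(1−α)} = (2³/6)·n^{1.5} → ∞; triangles are abundant w.h.p.

E[X] ≈ 1273.851930; in regime p = Θ(1/n^{1/2}) E[X] diverges (above the triangle threshold p ~ 1/n).


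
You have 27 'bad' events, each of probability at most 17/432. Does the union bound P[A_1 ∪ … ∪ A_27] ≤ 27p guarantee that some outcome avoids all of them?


Union bound: P[∪_{i=1}^{27} A_i] ≤ Σ_i P[A_i] ≤ 27·p = 27·(17/432) = 17/16.
Numerically: 17/16 ≈ 1.062500.
Is 17/16 < 1? NO.
Since the bound 17/16 is ≥ 1, the union bound is uninformative here; it does NOT by itself certify existence.

27·p = 17/16 ≈ 1.062500; existence NOT certified by the union bound.


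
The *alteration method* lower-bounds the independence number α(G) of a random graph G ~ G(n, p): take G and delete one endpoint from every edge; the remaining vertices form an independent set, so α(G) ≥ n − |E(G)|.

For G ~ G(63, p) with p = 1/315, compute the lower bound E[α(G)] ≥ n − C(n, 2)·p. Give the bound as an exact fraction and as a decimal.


E[|E(G)|] = C(63, 2)·p = 1953 · (1/315) = 31/5.
E[α(G)] ≥ n − E[|E(G)|] = 63 − 31/5 = 284/5.
Numerically: ≈ 56.8000.
(This is only a lower bound; the true E[α(G)] may be larger.)

E[α(G)] ≥ 284/5 ≈ 56.8000.


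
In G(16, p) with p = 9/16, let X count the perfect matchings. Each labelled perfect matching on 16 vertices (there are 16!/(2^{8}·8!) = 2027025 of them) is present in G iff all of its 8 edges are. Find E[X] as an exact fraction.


K_16 has 16!/(2^{8}·8!) = 2027025 labelled perfect matchings.
For each such perfect matching H, let X_H = 1 if all 8 edges of H are present in G. Then P[X_H = 1] = p^{8} = (9/16)^{8} = 43046721/4294967296.
By linearity of expectation: E[X] = Σ_H E[X_H] = 2027025 · p^{8} = 2027025 · 43046721/4294967296 = 87256779635025/4294967296.
Numerically: E[X] ≈ 20316.

E[X] = 2027025 · (9/16)^{8} = 87256779635025/4294967296 ≈ 20316.


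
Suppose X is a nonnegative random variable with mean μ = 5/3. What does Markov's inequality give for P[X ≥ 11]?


μ = E[X] = 5/3, a = 11.
Markov: P[X ≥ 11] ≤ μ/a = (5/3)/11 = 5/33.
Numerically: ≈ 0.15152.
(Since a = 11 > μ = 1.66667, the bound 5/33 is < 1 and informative.)

P[X ≥ 11] ≤ 5/33 ≈ 0.15152.


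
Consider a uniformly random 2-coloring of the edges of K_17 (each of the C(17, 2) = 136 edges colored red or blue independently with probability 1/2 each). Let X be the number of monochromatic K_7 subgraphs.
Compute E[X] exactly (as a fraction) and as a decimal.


Let X = Σ_S X_S over the C(17, 7) = 19448 subsets S of size 7, where X_S = 1 if the K_7 on S is monochromatic.
For a fixed S, the K_7 on S has C(7, 2) = 21 edges. P[all 21 edges red] = (1/2)^21, and likewise for blue, so P[monochromatic] = 2·(1/2)^21 = 2^{1 − 21} = 1/1048576.
By linearity: E[X] = C(17, 7) · 2^{1 − 21} = 19448 · 1/1048576 = 2431/131072.
Numerically: E[X] ≈ 0.018547.

E[X] = C(17,7)·2^(1−C(7,2)) = 2431/131072 ≈ 0.018547.


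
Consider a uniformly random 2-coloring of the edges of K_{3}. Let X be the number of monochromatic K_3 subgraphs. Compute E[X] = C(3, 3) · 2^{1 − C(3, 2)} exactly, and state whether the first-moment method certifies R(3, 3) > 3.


E[X] = C(3, 3) · 2^{1 − 3} = 1 · 2^{−2} = 1/4.
As a reduced fraction: E[X] = 1/4 ≈ 0.250000.
Is E[X] < 1? YES.
Since E[X] < 1, there exists a 2-coloring of K_{3} with no monochromatic K_3; hence R(3, 3) > 3.

E[X] = 1/4 ≈ 0.250000; E[X] < 1, so R(3, 3) > 3.


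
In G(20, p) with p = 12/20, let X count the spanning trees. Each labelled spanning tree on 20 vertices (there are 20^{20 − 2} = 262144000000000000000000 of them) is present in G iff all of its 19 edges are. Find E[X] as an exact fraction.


K_20 has 20^{20 − 2} = 262144000000000000000000 labelled spanning trees.
For each such spanning tree H, let X_H = 1 if all 19 edges of H are present in G. Then P[X_H = 1] = p^{19} = (3/5)^{19} = 1162261467/19073486328125.
Summing the indicators: E[X] = Σ_H E[X_H] = 262144000000000000000000 · p^{19} = 262144000000000000000000 · 1162261467/19073486328125 = 79869999842655731712/5.
Numerically: E[X] ≈ 1.597e+19.

E[X] = 262144000000000000000000 · (3/5)^{19} = 79869999842655731712/5 ≈ 1.597e+19.


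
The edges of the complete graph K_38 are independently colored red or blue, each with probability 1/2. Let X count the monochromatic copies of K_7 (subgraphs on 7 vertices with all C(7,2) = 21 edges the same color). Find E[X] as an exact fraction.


Let X = Σ_S X_S over the C(38, 7) = 12620256 subsets S of size 7, where X_S = 1 if the K_7 on S is monochromatic.
For a fixed S, the K_7 on S has C(7, 2) = 21 edges. P[all 21 edges red] = (1/2)^21, and likewise for blue, so P[monochromatic] = 2·(1/2)^21 = 2^{1 − 21} = 1/1048576.
By linearity of expectation: E[X] = C(38, 7) · 2^{1 − 21} = 12620256 · 1/1048576 = 394383/32768.
Numerically: E[X] ≈ 12.0356.

E[X] = C(38,7)·2^(1−C(7,2)) = 394383/32768 ≈ 12.0356.


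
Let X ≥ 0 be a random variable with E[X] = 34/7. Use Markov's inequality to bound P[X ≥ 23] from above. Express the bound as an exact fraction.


μ = E[X] = 34/7, a = 23.
Markov: P[X ≥ 23] ≤ μ/a = (34/7)/23 = 34/161.
Numerically: ≈ 0.211180.
(Since a = 23 > μ = 4.857143, the bound 34/161 is < 1 and informative.)

P[X ≥ 23] ≤ 34/161 ≈ 0.211180.


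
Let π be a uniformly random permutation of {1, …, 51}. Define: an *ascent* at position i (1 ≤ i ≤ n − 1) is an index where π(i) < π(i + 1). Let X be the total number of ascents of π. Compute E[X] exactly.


Write X = Σ X_I over i = 1, …, 50, with X_I the indicator of one ascent.
There are 50 indicators.
For each fixed i, the pair (π(i), π(i+1)) is a uniformly random ordered pair of distinct values from {1, …, 51}; by symmetry P[π(i) < π(i+1)] = 1/2.
By linearity: E[X] = 50 · (1/2) = (51 − 1) · (1/2) = 25 ≈ 25.00000.

E[X] = 25 = 25.00000.


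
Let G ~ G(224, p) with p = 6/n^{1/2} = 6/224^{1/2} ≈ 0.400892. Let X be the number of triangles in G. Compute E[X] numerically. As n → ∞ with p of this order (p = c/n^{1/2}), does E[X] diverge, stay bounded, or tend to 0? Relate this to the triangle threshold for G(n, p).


Number of potential triangles: C(224, 3) = 1848224.
Each occurs with probability p³ ≈ (0.400892)³ ≈ 6.44290494e-02.
By linearity: E[X] = C(224, 3)·p³ ≈ 1848224 · 6.44290494e-02 ≈ 119079.315379.
Since α = 1/2 < 1, p = c/n^{1/2} ≫ 1/n is above the triangle threshold p ~ 1/n. Asymptotically E[X] ~ (c³/6)·n^{3(1−α)} = (6³/6)·n^{1.5} → ∞; triangles are abundant w.h.p.

E[X] ≈ 119079.315379; in regime p = Θ(1/n^{1/2}) E[X] diverges (above the triangle threshold p ~ 1/n).


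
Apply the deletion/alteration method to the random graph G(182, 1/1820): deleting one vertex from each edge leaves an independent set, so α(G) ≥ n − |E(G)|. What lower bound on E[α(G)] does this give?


E[|E(G)|] = C(182, 2)·p = 16471 · (1/1820) = 181/20.
E[α(G)] ≥ n − E[|E(G)|] = 182 − 181/20 = 3459/20.
Numerically: ≈ 172.950000.
(This is only a lower bound; the true E[α(G)] may be larger.)

E[α(G)] ≥ 3459/20 ≈ 172.950000.


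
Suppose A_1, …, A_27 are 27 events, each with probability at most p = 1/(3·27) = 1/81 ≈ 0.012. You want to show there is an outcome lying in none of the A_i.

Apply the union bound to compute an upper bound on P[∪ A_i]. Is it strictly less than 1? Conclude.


Union bound: P[∪_{i=1}^{27} A_i] ≤ Σ_i P[A_i] ≤ 27·p = 27·(1/81) = 1/3.
Numerically: 1/3 ≈ 0.333.
Is 1/3 < 1? YES.
Since P[∪ A_i] ≤ 1/3 < 1, the complement has P[∩ A_i^c] ≥ 1 − 1/3 = 2/3 > 0, so some outcome avoids every A_i.

27·p = 1/3 ≈ 0.333; existence CERTIFIED by the union bound.


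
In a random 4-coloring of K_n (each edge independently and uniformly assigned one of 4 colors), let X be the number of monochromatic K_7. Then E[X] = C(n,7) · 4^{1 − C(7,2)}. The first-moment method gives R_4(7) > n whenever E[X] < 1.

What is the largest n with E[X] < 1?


We need C(n, 7) · 4^{1 − 21} < 1, i.e. C(n, 7) < 4^{21 − 1} = 1099511627776.
Check values of n near the boundary:
  n = 178: C(178, 7) = 996867063280; 996867063280 < 1099511627776? YES
  n = 179: C(179, 7) = 1037437234460; 1037437234460 < 1099511627776? YES
  n = 180: C(180, 7) = 1079414463600; 1079414463600 < 1099511627776? YES
  n = 181: C(181, 7) = 1122839183400; 1122839183400 < 1099511627776? NO
  n = 182: C(182, 7) = 1167752750736; 1167752750736 < 1099511627776? NO
The largest n with C(n, 7) < 1099511627776 is n = 180 (where E[X] = 67463403975/68719476736 ≈ 0.9817). Hence R_4(7) > 180, i.e. R_4(7) ≥ 181.

Largest n = 180; hence R_4(7) > 180.


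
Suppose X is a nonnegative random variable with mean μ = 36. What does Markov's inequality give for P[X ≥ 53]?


μ = E[X] = 36, a = 53.
Markov: P[X ≥ 53] ≤ μ/a = (36)/53 = 36/53.
Numerically: ≈ 0.679245.
(Since a = 53 > μ = 36.000000, the bound 36/53 is < 1 and informative.)

P[X ≥ 53] ≤ 36/53 ≈ 0.679245.


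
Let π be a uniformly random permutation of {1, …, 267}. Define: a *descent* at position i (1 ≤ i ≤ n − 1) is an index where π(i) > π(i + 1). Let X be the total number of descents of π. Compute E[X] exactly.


Write X = Σ X_I over i = 1, …, 266, with X_I the indicator of one descent.
There are 266 indicators.
For each fixed i, the pair (π(i), π(i+1)) is a uniformly random ordered pair of distinct values from {1, …, 267}; by symmetry P[π(i) > π(i+1)] = 1/2.
By linearity: E[X] = 266 · (1/2) = (267 − 1) · (1/2) = 133 ≈ 133.0000.

E[X] = 133 = 133.0000.


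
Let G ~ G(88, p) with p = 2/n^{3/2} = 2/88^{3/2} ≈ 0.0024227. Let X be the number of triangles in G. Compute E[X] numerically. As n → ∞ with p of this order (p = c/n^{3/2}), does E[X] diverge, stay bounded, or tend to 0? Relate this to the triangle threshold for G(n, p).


Number of potential triangles: C(88, 3) = 109736.
Each occurs with probability p³ ≈ (0.0024227)³ ≈ 1.4220601e-08.
By linearity: E[X] = C(88, 3)·p³ ≈ 109736 · 1.4220601e-08 ≈ 0.00156.
Since α = 3/2 > 1, p = c/n^{3/2} = o(1/n) is below the triangle threshold p ~ 1/n. Asymptotically E[X] ~ (c³/6)·n^{3(1−α)} = (2³/6)·n^{-1.5} → 0, so by Markov's inequality G has no triangles w.h.p.

E[X] ≈ 0.00156; in regime p = Θ(1/n^{3/2}) E[X] tends to 0 (below the triangle threshold p ~ 1/n).


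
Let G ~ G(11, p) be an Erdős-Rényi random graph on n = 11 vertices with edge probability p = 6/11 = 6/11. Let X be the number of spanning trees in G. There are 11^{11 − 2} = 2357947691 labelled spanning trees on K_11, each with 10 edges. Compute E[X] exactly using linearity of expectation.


K_11 has 11^{11 − 2} = 2357947691 labelled spanning trees.
For each such spanning tree H, let X_H = 1 if all 10 edges of H are present in G. Then P[X_H = 1] = p^{10} = (6/11)^{10} = 60466176/25937424601.
By linearity of expectation: E[X] = Σ_H E[X_H] = 2357947691 · p^{10} = 2357947691 · 60466176/25937424601 = 60466176/11.
Numerically: E[X] ≈ 5.49693e+06.

E[X] = 2357947691 · (6/11)^{10} = 60466176/11 ≈ 5.49693e+06.


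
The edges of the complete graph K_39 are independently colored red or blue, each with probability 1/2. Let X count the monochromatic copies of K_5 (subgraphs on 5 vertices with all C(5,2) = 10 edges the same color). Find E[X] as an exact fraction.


Let X = Σ_S X_S over the C(39, 5) = 575757 subsets S of size 5, where X_S = 1 if the K_5 on S is monochromatic.
For a fixed S, the K_5 on S has C(5, 2) = 10 edges. P[all 10 edges red] = (1/2)^10, and likewise for blue, so P[monochromatic] = 2·(1/2)^10 = 2^{1 − 10} = 1/512.
By linearity of expectation: E[X] = C(39, 5) · 2^{1 − 10} = 575757 · 1/512 = 575757/512.
Numerically: E[X] ≈ 1124.525391.

E[X] = C(39,5)·2^(1−C(5,2)) = 575757/512 ≈ 1124.525391.


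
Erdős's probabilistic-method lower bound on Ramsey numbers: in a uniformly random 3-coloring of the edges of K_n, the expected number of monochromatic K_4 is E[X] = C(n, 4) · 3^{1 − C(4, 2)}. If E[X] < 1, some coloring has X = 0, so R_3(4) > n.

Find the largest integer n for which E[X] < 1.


We need C(n, 4) · 3^{1 − 6} < 1, i.e. C(n, 4) < 3^{6 − 1} = 243.
Check values of n near the boundary:
  n = 7: C(7, 4) = 35; 35 < 243? YES
  n = 8: C(8, 4) = 70; 70 < 243? YES
  n = 9: C(9, 4) = 126; 126 < 243? YES
  n = 10: C(10, 4) = 210; 210 < 243? YES
  n = 11: C(11, 4) = 330; 330 < 243? NO
  n = 12: C(12, 4) = 495; 495 < 243? NO
  n = 13: C(13, 4) = 715; 715 < 243? NO
The largest n with C(n, 4) < 243 is n = 10 (where E[X] = 70/81 ≈ 0.864198). Hence R_3(4) > 10, i.e. R_3(4) ≥ 11.

Largest n = 10; hence R_3(4) > 10.


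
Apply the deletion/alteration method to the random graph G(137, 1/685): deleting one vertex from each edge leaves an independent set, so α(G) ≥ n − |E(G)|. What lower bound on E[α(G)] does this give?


E[|E(G)|] = C(137, 2)·p = 9316 · (1/685) = 68/5.
E[α(G)] ≥ n − E[|E(G)|] = 137 − 68/5 = 617/5.
Numerically: ≈ 123.400000.
(This is only a lower bound; the true E[α(G)] may be larger.)

E[α(G)] ≥ 617/5 ≈ 123.400000.


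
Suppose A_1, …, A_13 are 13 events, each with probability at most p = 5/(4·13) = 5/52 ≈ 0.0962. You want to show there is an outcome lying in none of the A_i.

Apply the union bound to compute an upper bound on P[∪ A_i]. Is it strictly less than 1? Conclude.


Union bound: P[∪_{i=1}^{13} A_i] ≤ Σ_i P[A_i] ≤ 13·p = 13·(5/52) = 5/4.
Numerically: 5/4 ≈ 1.2500.
Is 5/4 < 1? NO.
Since the bound 5/4 is ≥ 1, the union bound is uninformative here; it does NOT by itself certify existence.

13·p = 5/4 ≈ 1.2500; existence NOT certified by the union bound.


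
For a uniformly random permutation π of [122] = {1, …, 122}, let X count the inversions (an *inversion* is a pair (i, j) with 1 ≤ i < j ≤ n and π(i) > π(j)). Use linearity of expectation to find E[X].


Write X = Σ X_I over the C(122, 2) = 7381 pairs i < j, with X_I the indicator of one inversion.
There are 7381 indicators.
For each fixed pair i < j, the values π(i) and π(j) are two distinct elements of {1, …, 122} in uniformly random order; by symmetry P[π(i) > π(j)] = 1/2.
By linearity: E[X] = 7381 · (1/2) = C(122, 2) · (1/2) = 7381/2 = 7381/2 ≈ 3690.50000.

E[X] = 7381/2 = 3690.50000.


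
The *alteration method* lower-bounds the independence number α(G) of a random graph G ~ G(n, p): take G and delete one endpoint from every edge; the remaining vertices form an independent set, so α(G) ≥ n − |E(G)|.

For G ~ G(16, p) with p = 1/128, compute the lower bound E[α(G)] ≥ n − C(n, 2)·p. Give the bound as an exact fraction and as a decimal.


E[|E(G)|] = C(16, 2)·p = 120 · (1/128) = 15/16.
E[α(G)] ≥ n − E[|E(G)|] = 16 − 15/16 = 241/16.
Numerically: ≈ 15.062.
(This is only a lower bound; the true E[α(G)] may be larger.)

E[α(G)] ≥ 241/16 ≈ 15.062.


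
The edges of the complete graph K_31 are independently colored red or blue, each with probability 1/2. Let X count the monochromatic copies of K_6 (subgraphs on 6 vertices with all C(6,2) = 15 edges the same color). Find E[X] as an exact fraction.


Let X = Σ_S X_S over the C(31, 6) = 736281 subsets S of size 6, where X_S = 1 if the K_6 on S is monochromatic.
For a fixed S, the K_6 on S has C(6, 2) = 15 edges. P[all 15 edges red] = (1/2)^15, and likewise for blue, so P[monochromatic] = 2·(1/2)^15 = 2^{1 − 15} = 1/16384.
By linearity: E[X] = C(31, 6) · 2^{1 − 15} = 736281 · 1/16384 = 736281/16384.
Numerically: E[X] ≈ 44.939026.

E[X] = C(31,6)·2^(1−C(6,2)) = 736281/16384 ≈ 44.939026.


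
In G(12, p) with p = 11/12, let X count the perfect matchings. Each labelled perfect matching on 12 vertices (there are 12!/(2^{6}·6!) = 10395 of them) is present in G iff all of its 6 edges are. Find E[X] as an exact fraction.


K_12 has 12!/(2^{6}·6!) = 10395 labelled perfect matchings.
For each such perfect matching H, let X_H = 1 if all 6 edges of H are present in G. Then P[X_H = 1] = p^{6} = (11/12)^{6} = 1771561/2985984.
By linearity of expectation: E[X] = Σ_H E[X_H] = 10395 · p^{6} = 10395 · 1771561/2985984 = 682050985/110592.
Numerically: E[X] ≈ 6167.27.

E[X] = 10395 · (11/12)^{6} = 682050985/110592 ≈ 6167.27.


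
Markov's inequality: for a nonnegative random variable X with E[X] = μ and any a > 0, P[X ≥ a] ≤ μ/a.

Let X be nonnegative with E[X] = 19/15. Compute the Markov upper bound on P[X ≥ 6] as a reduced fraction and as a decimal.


μ = E[X] = 19/15, a = 6.
Markov: P[X ≥ 6] ≤ μ/a = (19/15)/6 = 19/90.
Numerically: ≈ 0.211.
(Since a = 6 > μ = 1.267, the bound 19/90 is < 1 and informative.)

P[X ≥ 6] ≤ 19/90 ≈ 0.211.


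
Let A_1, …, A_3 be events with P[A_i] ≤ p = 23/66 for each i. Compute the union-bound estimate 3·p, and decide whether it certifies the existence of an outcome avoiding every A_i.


Union bound: P[∪_{i=1}^{3} A_i] ≤ Σ_i P[A_i] ≤ 3·p = 3·(23/66) = 23/22.
Numerically: 23/22 ≈ 1.0454545.
Is 23/22 < 1? NO.
Since the bound 23/22 is ≥ 1, the union bound is uninformative here; it does NOT by itself certify existence.

3·p = 23/22 ≈ 1.0454545; existence NOT certified by the union bound.


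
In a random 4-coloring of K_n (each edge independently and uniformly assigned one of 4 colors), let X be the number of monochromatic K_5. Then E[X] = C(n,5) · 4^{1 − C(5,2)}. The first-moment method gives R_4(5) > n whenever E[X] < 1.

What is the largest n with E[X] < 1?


We need C(n, 5) · 4^{1 − 10} < 1, i.e. C(n, 5) < 4^{10 − 1} = 262144.
Check values of n near the boundary:
  n = 30: C(30, 5) = 142506; 142506 < 262144? YES
  n = 31: C(31, 5) = 169911; 169911 < 262144? YES
  n = 32: C(32, 5) = 201376; 201376 < 262144? YES
  n = 33: C(33, 5) = 237336; 237336 < 262144? YES
  n = 34: C(34, 5) = 278256; 278256 < 262144? NO
The largest n with C(n, 5) < 262144 is n = 33 (where E[X] = 29667/32768 ≈ 0.9053650). Hence R_4(5) > 33, i.e. R_4(5) ≥ 34.

Largest n = 33; hence R_4(5) > 33.


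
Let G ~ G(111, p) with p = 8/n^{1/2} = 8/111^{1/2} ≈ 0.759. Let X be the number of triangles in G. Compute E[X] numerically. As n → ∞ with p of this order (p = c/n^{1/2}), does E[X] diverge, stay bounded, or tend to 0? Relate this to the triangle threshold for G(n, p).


Number of potential triangles: C(111, 3) = 221815.
Each occurs with probability p³ ≈ (0.759)³ ≈ 4.37810e-01.
By linearity: E[X] = C(111, 3)·p³ ≈ 221815 · 4.37810e-01 ≈ 97112.784.
Since α = 1/2 < 1, p = c/n^{1/2} ≫ 1/n is above the triangle threshold p ~ 1/n. Asymptotically E[X] ~ (c³/6)·n^{3(1−α)} = (8³/6)·n^{1.5} → ∞; triangles are abundant w.h.p.

E[X] ≈ 97112.784; in regime p = Θ(1/n^{1/2}) E[X] diverges (above the triangle threshold p ~ 1/n).


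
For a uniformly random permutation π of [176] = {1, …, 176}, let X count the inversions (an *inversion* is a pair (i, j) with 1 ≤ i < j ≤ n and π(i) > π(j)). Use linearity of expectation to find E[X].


Write X = Σ X_I over the C(176, 2) = 15400 pairs i < j, with X_I the indicator of one inversion.
There are 15400 indicators.
For each fixed pair i < j, the values π(i) and π(j) are two distinct elements of {1, …, 176} in uniformly random order; by symmetry P[π(i) > π(j)] = 1/2.
By linearity: E[X] = 15400 · (1/2) = C(176, 2) · (1/2) = 15400/2 = 7700 ≈ 7700.000.

E[X] = 7700 = 7700.000.


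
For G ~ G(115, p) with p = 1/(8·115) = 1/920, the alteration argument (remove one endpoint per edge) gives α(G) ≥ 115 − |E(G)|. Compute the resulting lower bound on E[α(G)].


E[|E(G)|] = C(115, 2)·p = 6555 · (1/920) = 57/8.
E[α(G)] ≥ n − E[|E(G)|] = 115 − 57/8 = 863/8.
Numerically: ≈ 107.87500.
(This is only a lower bound; the true E[α(G)] may be larger.)

E[α(G)] ≥ 863/8 ≈ 107.87500.


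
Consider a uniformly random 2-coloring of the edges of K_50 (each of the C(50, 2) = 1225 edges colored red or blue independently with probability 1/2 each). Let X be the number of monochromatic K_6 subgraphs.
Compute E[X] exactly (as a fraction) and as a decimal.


Let X = Σ_S X_S over the C(50, 6) = 15890700 subsets S of size 6, where X_S = 1 if the K_6 on S is monochromatic.
For a fixed S, the K_6 on S has C(6, 2) = 15 edges. P[all 15 edges red] = (1/2)^15, and likewise for blue, so P[monochromatic] = 2·(1/2)^15 = 2^{1 − 15} = 1/16384.
Summing: E[X] = C(50, 6) · 2^{1 − 15} = 15890700 · 1/16384 = 3972675/4096.
Numerically: E[X] ≈ 969.8914.

E[X] = C(50,6)·2^(1−C(6,2)) = 3972675/4096 ≈ 969.8914.


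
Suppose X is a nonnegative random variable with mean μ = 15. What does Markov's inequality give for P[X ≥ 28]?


μ = E[X] = 15, a = 28.
Markov: P[X ≥ 28] ≤ μ/a = (15)/28 = 15/28.
Numerically: ≈ 0.535714.
(Since a = 28 > μ = 15.000000, the bound 15/28 is < 1 and informative.)

P[X ≥ 28] ≤ 15/28 ≈ 0.535714.


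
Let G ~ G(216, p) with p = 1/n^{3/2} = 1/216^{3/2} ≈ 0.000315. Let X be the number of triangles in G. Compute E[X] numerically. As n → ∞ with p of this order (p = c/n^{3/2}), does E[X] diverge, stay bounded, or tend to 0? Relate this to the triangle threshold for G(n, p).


Number of potential triangles: C(216, 3) = 1656360.
Each occurs with probability p³ ≈ (0.000315)³ ≈ 3.12578e-11.
By linearity: E[X] = C(216, 3)·p³ ≈ 1656360 · 3.12578e-11 ≈ 0.000.
Since α = 3/2 > 1, p = c/n^{3/2} = o(1/n) is below the triangle threshold p ~ 1/n. Asymptotically E[X] ~ (c³/6)·n^{3(1−α)} = (1³/6)·n^{-1.5} → 0, so by Markov's inequality G has no triangles w.h.p.

E[X] ≈ 0.000; in regime p = Θ(1/n^{3/2}) E[X] tends to 0 (below the triangle threshold p ~ 1/n).


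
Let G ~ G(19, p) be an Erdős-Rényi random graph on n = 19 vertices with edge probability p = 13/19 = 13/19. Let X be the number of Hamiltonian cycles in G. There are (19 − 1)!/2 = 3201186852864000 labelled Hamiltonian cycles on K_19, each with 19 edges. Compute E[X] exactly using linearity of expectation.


K_19 has (19 − 1)!/2 = 3201186852864000 labelled Hamiltonian cycles.
For each such Hamiltonian cycle H, let X_H = 1 if all 19 edges of H are present in G. Then P[X_H = 1] = p^{19} = (13/19)^{19} = 1461920290375446110677/1978419655660313589123979.
Summing the indicators: E[X] = Σ_H E[X_H] = 3201186852864000 · p^{19} = 3201186852864000 · 1461920290375446110677/1978419655660313589123979 = 4679880013484999364018134658428928000/1978419655660313589123979.
Numerically: E[X] ≈ 2.37e+12.

E[X] = 3201186852864000 · (13/19)^{19} = 4679880013484999364018134658428928000/1978419655660313589123979 ≈ 2.37e+12.


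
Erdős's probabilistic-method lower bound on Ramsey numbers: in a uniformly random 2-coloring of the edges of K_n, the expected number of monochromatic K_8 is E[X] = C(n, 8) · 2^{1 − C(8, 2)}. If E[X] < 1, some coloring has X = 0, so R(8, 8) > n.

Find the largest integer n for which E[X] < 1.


We need C(n, 8) · 2^{1 − 28} < 1, i.e. C(n, 8) < 2^{28 − 1} = 134217728.
Check values of n near the boundary:
  n = 38: C(38, 8) = 48903492; 48903492 < 134217728? YES
  n = 39: C(39, 8) = 61523748; 61523748 < 134217728? YES
  n = 40: C(40, 8) = 76904685; 76904685 < 134217728? YES
  n = 41: C(41, 8) = 95548245; 95548245 < 134217728? YES
  n = 42: C(42, 8) = 118030185; 118030185 < 134217728? YES
  n = 43: C(43, 8) = 145008513; 145008513 < 134217728? NO
  n = 44: C(44, 8) = 177232627; 177232627 < 134217728? NO
  n = 45: C(45, 8) = 215553195; 215553195 < 134217728? NO
The largest n with C(n, 8) < 134217728 is n = 42 (where E[X] = 118030185/134217728 ≈ 0.879). Hence R(8, 8) > 42, i.e. R(8, 8) ≥ 43.

Largest n = 42; hence R(8, 8) > 42.


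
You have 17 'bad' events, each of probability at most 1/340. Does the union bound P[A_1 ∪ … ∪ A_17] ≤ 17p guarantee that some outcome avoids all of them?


Union bound: P[∪_{i=1}^{17} A_i] ≤ Σ_i P[A_i] ≤ 17·p = 17·(1/340) = 1/20.
Numerically: 1/20 ≈ 0.050000.
Is 1/20 < 1? YES.
Since P[∪ A_i] ≤ 1/20 < 1, the complement has P[∩ A_i^c] ≥ 1 − 1/20 = 19/20 > 0, so some outcome avoids every A_i.

17·p = 1/20 ≈ 0.050000; existence CERTIFIED by the union bound.


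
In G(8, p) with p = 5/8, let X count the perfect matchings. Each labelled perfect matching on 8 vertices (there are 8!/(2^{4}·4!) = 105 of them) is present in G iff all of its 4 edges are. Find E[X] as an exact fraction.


K_8 has 8!/(2^{4}·4!) = 105 labelled perfect matchings.
For each such perfect matching H, let X_H = 1 if all 4 edges of H are present in G. Then P[X_H = 1] = p^{4} = (5/8)^{4} = 625/4096.
Summing the indicators: E[X] = Σ_H E[X_H] = 105 · p^{4} = 105 · 625/4096 = 65625/4096.
Numerically: E[X] ≈ 16.

E[X] = 105 · (5/8)^{4} = 65625/4096 ≈ 16.
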